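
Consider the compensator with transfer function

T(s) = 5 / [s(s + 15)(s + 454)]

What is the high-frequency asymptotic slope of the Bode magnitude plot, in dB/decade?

-60 dB/decade

Each pole contributes −20 dB/decade at high frequency; each zero contributes +20 dB/decade.
Net: 0 zero(s) − 3 pole(s) → -60 dB/decade.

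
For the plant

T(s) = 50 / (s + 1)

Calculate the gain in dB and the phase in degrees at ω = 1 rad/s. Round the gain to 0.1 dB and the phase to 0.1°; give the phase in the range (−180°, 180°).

At s = jω = j1:
pole (s+1): 1 + j1 → |·| = √(1²+1²) = √2 ≈ 1.4142, ∠ = arctan(1/1) ≈ 45.00°
|T| = 50 / 1.4142 ≈ 35.356
Gain = 20 log₁₀(35.356) ≈ 30.97 dB
∠T = 0.00° − 45.00° = -45.00°

31.0 dB, -45.0°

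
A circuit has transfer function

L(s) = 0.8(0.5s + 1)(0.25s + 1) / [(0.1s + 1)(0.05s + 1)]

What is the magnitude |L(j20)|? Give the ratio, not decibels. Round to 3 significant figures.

13.0

At ω = 20 rad/s:
zero (1 + j20·0.5) = 1 + j10 → |·| ≈ 10.05, ∠ ≈ 84.29°
zero (1 + j20·0.25) = 1 + j5 → |·| ≈ 5.099, ∠ ≈ 78.69°
pole (1 + j20·0.1) = 1 + j2 → |·| ≈ 2.2361, ∠ ≈ 63.43°
pole (1 + j20·0.05) = 1 + j1 → |·| ≈ 1.4142, ∠ ≈ 45.00°
|L| = 0.8 · 10.05 · 5.099 / (2.2361 · 1.4142) ≈ 12.964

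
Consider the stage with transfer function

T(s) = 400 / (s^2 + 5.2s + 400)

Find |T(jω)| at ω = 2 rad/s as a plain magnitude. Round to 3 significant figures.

1.01

At s = jω = j2:
quadratic: (j2)² + 5.2·j2 + 400 = 396 + j10.4 → |·| ≈ 396.14, ∠ ≈ 1.50°
|T| = 400 / 396.14 ≈ 1.0097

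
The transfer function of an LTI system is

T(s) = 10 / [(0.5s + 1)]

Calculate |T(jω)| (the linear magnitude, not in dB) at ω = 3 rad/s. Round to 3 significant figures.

At ω = 3 rad/s:
pole (1 + j3·0.5) = 1 + j1.5 → |·| ≈ 1.8028, ∠ ≈ 56.31°
|T| = 10 · 1 / (1.8028) ≈ 5.5469

5.55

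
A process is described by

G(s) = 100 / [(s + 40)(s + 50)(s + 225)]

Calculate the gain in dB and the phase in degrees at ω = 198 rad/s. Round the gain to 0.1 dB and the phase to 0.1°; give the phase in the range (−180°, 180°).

-101.8 dB, 164.2°

At s = jω = j198:
pole (s+40): 40 + j198 → |·| = √(40²+198²) = √40804 ≈ 202, ∠ = arctan(198/40) ≈ 78.58°
pole (s+50): 50 + j198 → |·| = √(50²+198²) = √41704 ≈ 204.22, ∠ = arctan(198/50) ≈ 75.83°
pole (s+225): 225 + j198 → |·| = √(225²+198²) = √89829 ≈ 299.71, ∠ = arctan(198/225) ≈ 41.35°
|G| = 100 / 1.2364e+07 ≈ 8.088e-06
Gain = 20 log₁₀(8.088e-06) ≈ -101.84 dB
∠G = 0.00° − 195.76° = -195.76° ≡ 164.24° (principal value)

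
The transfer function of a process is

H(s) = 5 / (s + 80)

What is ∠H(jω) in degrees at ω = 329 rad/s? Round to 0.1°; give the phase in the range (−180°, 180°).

Substitute s = j329:
Numerator: 5 = 5 + j0
Denominator: (j329) + 80 = 80 + j329
|N| = √(5² + 0²) ≈ 5, ∠N ≈ 0.00°
|D| = √(80² + 329²) ≈ 338.59, ∠D ≈ 76.33°
∠H = 0.00° − 76.33° = -76.33°

-76.3°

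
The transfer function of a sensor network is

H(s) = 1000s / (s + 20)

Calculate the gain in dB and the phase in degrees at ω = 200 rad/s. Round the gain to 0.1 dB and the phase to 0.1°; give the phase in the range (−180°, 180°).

At s = jω = j200:
zero at origin: s = j200 → |·| = 200, ∠ = 90.00°
pole (s+20): 20 + j200 → |·| = √(20²+200²) = √40400 ≈ 201, ∠ = arctan(200/20) ≈ 84.29°
|H| = 1000 · 200 / 201 ≈ 995.02
Gain = 20 log₁₀(995.02) ≈ 59.96 dB
∠H = 90.00° − 84.29° = 5.71°

60.0 dB, 5.7°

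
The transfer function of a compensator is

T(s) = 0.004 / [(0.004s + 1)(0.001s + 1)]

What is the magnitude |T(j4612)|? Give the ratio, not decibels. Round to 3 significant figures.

4.59e-05

At ω = 4612 rad/s:
pole (1 + j4612·0.004) = 1 + j18.448 → |·| ≈ 18.475, ∠ ≈ 86.90°
pole (1 + j4612·0.001) = 1 + j4.612 → |·| ≈ 4.7192, ∠ ≈ 77.77°
|T| = 0.004 · 1 / (18.475 · 4.7192) ≈ 4.5878e-05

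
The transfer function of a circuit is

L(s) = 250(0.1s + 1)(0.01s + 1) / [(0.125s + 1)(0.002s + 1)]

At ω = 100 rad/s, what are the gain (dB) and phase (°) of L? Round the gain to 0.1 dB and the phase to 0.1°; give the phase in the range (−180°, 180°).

48.9 dB, 32.6°

At ω = 100 rad/s:
zero (1 + j100·0.1) = 1 + j10 → |·| ≈ 10.05, ∠ ≈ 84.29°
zero (1 + j100·0.01) = 1 + j1 → |·| ≈ 1.4142, ∠ ≈ 45.00°
pole (1 + j100·0.125) = 1 + j12.5 → |·| ≈ 12.54, ∠ ≈ 85.43°
pole (1 + j100·0.002) = 1 + j0.2 → |·| ≈ 1.0198, ∠ ≈ 11.31°
|L| = 250 · 10.05 · 1.4142 / (12.54 · 1.0198) ≈ 277.85
Gain = 20 log₁₀(277.85) ≈ 48.88 dB
∠L = (84.29° + 45.00°) − (85.43° + 11.31°) = 32.55°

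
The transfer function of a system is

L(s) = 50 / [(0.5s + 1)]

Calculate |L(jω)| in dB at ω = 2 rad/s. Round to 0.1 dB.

31.0 dB

At ω = 2 rad/s:
pole (1 + j2·0.5) = 1 + j1 → |·| ≈ 1.4142, ∠ ≈ 45.00°
|L| = 50 · 1 / (1.4142) ≈ 35.356
Gain = 20 log₁₀(35.356) ≈ 30.97 dB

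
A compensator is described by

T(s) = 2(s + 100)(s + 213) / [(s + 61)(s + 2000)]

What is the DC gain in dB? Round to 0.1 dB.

T(0) = 2·100·213 / (61·2000) ≈ 0.34918
20 log₁₀(0.34918) ≈ -9.14 dB

-9.1 dB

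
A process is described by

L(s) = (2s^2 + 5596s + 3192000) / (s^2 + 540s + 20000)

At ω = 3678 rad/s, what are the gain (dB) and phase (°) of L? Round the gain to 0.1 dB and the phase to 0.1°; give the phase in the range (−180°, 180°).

7.3 dB, -32.4°

Substitute s = j3678:
Numerator: 2(j3678)^2 + 5596(j3678) + 3192000 = -23863368 + j20582088
Denominator: (j3678)^2 + 540(j3678) + 20000 = -13507684 + j1986120
|N| = √(23863368² + 20582088²) ≈ 3.1513e+07, ∠N ≈ 139.22°
|D| = √(13507684² + 1986120²) ≈ 1.3653e+07, ∠D ≈ 171.64°
|L| = 3.1513e+07 / 1.3653e+07 ≈ 2.3081
Gain = 20 log₁₀(2.3081) ≈ 7.27 dB
∠L = 139.22° − 171.64° = -32.42°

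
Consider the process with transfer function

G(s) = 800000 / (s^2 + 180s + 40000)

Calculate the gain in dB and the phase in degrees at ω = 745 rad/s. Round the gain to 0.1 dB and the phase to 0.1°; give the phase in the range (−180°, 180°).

At s = jω = j745:
quadratic: (j745)² + 180·j745 + 40000 = -515025 + j134100 → |·| ≈ 5.322e+05, ∠ ≈ 165.41°
|G| = 800000 / 5.322e+05 ≈ 1.5032
Gain = 20 log₁₀(1.5032) ≈ 3.54 dB
∠G = 0.00° − 165.41° = -165.41°

3.5 dB, -165.4°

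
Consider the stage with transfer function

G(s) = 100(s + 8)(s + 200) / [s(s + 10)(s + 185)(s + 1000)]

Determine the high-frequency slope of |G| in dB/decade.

Each pole contributes −20 dB/decade at high frequency; each zero contributes +20 dB/decade.
Net: 2 zero(s) − 4 pole(s) → -40 dB/decade.

-40 dB/decade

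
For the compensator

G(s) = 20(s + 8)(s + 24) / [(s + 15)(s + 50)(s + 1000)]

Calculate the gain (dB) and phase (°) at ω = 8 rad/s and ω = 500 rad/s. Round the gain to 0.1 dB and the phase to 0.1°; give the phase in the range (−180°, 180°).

ω = 8: -43.5 dB, 25.8°; ω = 500: -35.0 dB, -22.8°

At s = jω = j8:
zero (s+8): 8 + j8 → |·| = √(8²+8²) = √128 ≈ 11.314, ∠ = arctan(8/8) ≈ 45.00°
zero (s+24): 24 + j8 → |·| = √(24²+8²) = √640 ≈ 25.298, ∠ = arctan(8/24) ≈ 18.43°
pole (s+15): 15 + j8 → |·| = √(15²+8²) = √289 ≈ 17, ∠ = arctan(8/15) ≈ 28.07°
pole (s+50): 50 + j8 → |·| = √(50²+8²) = √2564 ≈ 50.636, ∠ = arctan(8/50) ≈ 9.09°
pole (s+1000): 1000 + j8 → |·| = √(1000²+8²) = √1000064 ≈ 1000, ∠ = arctan(8/1000) ≈ 0.46°
|G| = 20 · 286.22 / 8.6081e+05 ≈ 0.00665
Gain = 20 log₁₀(0.00665) ≈ -43.54 dB
∠G = 63.43° − 37.62° = 25.81°

At s = jω = j500:
zero (s+8): 8 + j500 → |·| = √(8²+500²) = √250064 ≈ 500.06, ∠ = arctan(500/8) ≈ 89.08°
zero (s+24): 24 + j500 → |·| = √(24²+500²) = √250576 ≈ 500.58, ∠ = arctan(500/24) ≈ 87.25°
pole (s+15): 15 + j500 → |·| = √(15²+500²) = √250225 ≈ 500.22, ∠ = arctan(500/15) ≈ 88.28°
pole (s+50): 50 + j500 → |·| = √(50²+500²) = √252500 ≈ 502.49, ∠ = arctan(500/50) ≈ 84.29°
pole (s+1000): 1000 + j500 → |·| = √(1000²+500²) = √1250000 ≈ 1118, ∠ = arctan(500/1000) ≈ 26.57°
|G| = 20 · 2.5032e+05 / 2.8102e+08 ≈ 0.017815
Gain = 20 log₁₀(0.017815) ≈ -34.98 dB
∠G = 176.33° − 199.14° = -22.81°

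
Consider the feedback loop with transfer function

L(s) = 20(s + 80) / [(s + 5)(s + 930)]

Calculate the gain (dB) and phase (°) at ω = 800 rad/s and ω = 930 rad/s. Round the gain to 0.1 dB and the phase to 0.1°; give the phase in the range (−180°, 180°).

ω = 800: -35.7 dB, -46.1°; ω = 930: -36.3 dB, -49.6°

At s = jω = j800:
zero (s+80): 80 + j800 → |·| = √(80²+800²) = √646400 ≈ 803.99, ∠ = arctan(800/80) ≈ 84.29°
pole (s+5): 5 + j800 → |·| = √(5²+800²) = √640025 ≈ 800.02, ∠ = arctan(800/5) ≈ 89.64°
pole (s+930): 930 + j800 → |·| = √(930²+800²) = √1504900 ≈ 1226.7, ∠ = arctan(800/930) ≈ 40.70°
|L| = 20 · 803.99 / 9.8138e+05 ≈ 0.016385
Gain = 20 log₁₀(0.016385) ≈ -35.71 dB
∠L = 84.29° − 130.34° = -46.05°

At s = jω = j930:
zero (s+80): 80 + j930 → |·| = √(80²+930²) = √871300 ≈ 933.43, ∠ = arctan(930/80) ≈ 85.08°
pole (s+5): 5 + j930 → |·| = √(5²+930²) = √864925 ≈ 930.01, ∠ = arctan(930/5) ≈ 89.69°
pole (s+930): 930 + j930 → |·| = √(930²+930²) = √1729800 ≈ 1315.2, ∠ = arctan(930/930) ≈ 45.00°
|L| = 20 · 933.43 / 1.2231e+06 ≈ 0.015263
Gain = 20 log₁₀(0.015263) ≈ -36.33 dB
∠L = 85.08° − 134.69° = -49.61°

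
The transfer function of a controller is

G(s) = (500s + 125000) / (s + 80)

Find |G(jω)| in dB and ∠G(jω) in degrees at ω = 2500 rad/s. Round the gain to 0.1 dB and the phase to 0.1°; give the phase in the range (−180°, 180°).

54.0 dB, -3.9°

Substitute s = j2500:
Numerator: 500(j2500) + 125000 = 125000 + j1250000
Denominator: (j2500) + 80 = 80 + j2500
|N| = √(125000² + 1250000²) ≈ 1.2562e+06, ∠N ≈ 84.29°
|D| = √(80² + 2500²) ≈ 2501.3, ∠D ≈ 88.17°
|G| = 1.2562e+06 / 2501.3 ≈ 502.22
Gain = 20 log₁₀(502.22) ≈ 54.02 dB
∠G = 84.29° − 88.17° = -3.88°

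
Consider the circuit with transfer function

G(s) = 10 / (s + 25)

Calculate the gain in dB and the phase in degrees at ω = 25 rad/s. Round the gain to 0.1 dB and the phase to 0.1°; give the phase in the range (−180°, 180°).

Substitute s = j25:
Numerator: 10 = 10 + j0
Denominator: (j25) + 25 = 25 + j25
|N| = √(10² + 0²) ≈ 10, ∠N ≈ 0.00°
|D| = √(25² + 25²) ≈ 35.355, ∠D ≈ 45.00°
|G| = 10 / 35.355 ≈ 0.28285
Gain = 20 log₁₀(0.28285) ≈ -10.97 dB
∠G = 0.00° − 45.00° = -45.00°

-11.0 dB, -45.0°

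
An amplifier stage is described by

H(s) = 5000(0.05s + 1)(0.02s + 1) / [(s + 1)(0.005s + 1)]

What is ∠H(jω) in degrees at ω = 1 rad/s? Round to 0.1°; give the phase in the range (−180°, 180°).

At ω = 1 rad/s:
zero (1 + j1·0.05) = 1 + j0.05 → |·| ≈ 1.0012, ∠ ≈ 2.86°
zero (1 + j1·0.02) = 1 + j0.02 → |·| ≈ 1.0002, ∠ ≈ 1.15°
pole (1 + j1·1) = 1 + j1 → |·| ≈ 1.4142, ∠ ≈ 45.00°
pole (1 + j1·0.005) = 1 + j0.005 → |·| ≈ 1, ∠ ≈ 0.29°
∠H = (2.86° + 1.15°) − (45.00° + 0.29°) = -41.28°

-41.3°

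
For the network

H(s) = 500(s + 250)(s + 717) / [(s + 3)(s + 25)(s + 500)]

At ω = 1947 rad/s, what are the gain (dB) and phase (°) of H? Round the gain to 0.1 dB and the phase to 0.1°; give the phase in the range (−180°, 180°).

-11.5 dB, -102.3°

At s = jω = j1947:
zero (s+250): 250 + j1947 → |·| = √(250²+1947²) = √3853309 ≈ 1963, ∠ = arctan(1947/250) ≈ 82.68°
zero (s+717): 717 + j1947 → |·| = √(717²+1947²) = √4304898 ≈ 2074.8, ∠ = arctan(1947/717) ≈ 69.78°
pole (s+3): 3 + j1947 → |·| = √(3²+1947²) = √3790818 ≈ 1947, ∠ = arctan(1947/3) ≈ 89.91°
pole (s+25): 25 + j1947 → |·| = √(25²+1947²) = √3791434 ≈ 1947.2, ∠ = arctan(1947/25) ≈ 89.26°
pole (s+500): 500 + j1947 → |·| = √(500²+1947²) = √4040809 ≈ 2010.2, ∠ = arctan(1947/500) ≈ 75.60°
|H| = 500 · 4.0728e+06 / 7.6211e+09 ≈ 0.26721
Gain = 20 log₁₀(0.26721) ≈ -11.46 dB
∠H = 152.46° − 254.77° = -102.31°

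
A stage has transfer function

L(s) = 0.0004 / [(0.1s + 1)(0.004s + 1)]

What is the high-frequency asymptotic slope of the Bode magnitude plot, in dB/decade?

Each pole contributes −20 dB/decade at high frequency; each zero contributes +20 dB/decade.
Net: 0 zero(s) − 2 pole(s) → -40 dB/decade.

-40 dB/decade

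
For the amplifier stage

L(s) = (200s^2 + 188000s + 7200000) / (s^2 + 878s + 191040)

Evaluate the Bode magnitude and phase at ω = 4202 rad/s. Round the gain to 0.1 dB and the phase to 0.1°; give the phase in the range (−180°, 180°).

Substitute s = j4202:
Numerator: 200(j4202)^2 + 188000(j4202) + 7200000 = -3524160800 + j789976000
Denominator: (j4202)^2 + 878(j4202) + 191040 = -17465764 + j3689356
|N| = √(3524160800² + 789976000²) ≈ 3.6116e+09, ∠N ≈ 167.37°
|D| = √(17465764² + 3689356²) ≈ 1.7851e+07, ∠D ≈ 168.07°
|L| = 3.6116e+09 / 1.7851e+07 ≈ 202.32
Gain = 20 log₁₀(202.32) ≈ 46.12 dB
∠L = 167.37° − 168.07° = -0.70°

46.1 dB, -0.7°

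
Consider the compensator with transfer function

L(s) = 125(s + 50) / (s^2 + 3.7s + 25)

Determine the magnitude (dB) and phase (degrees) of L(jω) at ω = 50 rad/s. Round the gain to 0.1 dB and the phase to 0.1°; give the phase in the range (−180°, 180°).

11.0 dB, -130.7°

At s = jω = j50:
zero (s+50): 50 + j50 → |·| = √(50²+50²) = √5000 ≈ 70.711, ∠ = arctan(50/50) ≈ 45.00°
quadratic: (j50)² + 3.7·j50 + 25 = -2475 + j185 → |·| ≈ 2481.9, ∠ ≈ 175.73°
|L| = 125 · 70.711 / 2481.9 ≈ 3.5613
Gain = 20 log₁₀(3.5613) ≈ 11.03 dB
∠L = 45.00° − 175.73° = -130.73°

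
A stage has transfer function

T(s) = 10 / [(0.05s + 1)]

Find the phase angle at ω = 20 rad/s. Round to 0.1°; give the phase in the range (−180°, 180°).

At ω = 20 rad/s:
pole (1 + j20·0.05) = 1 + j1 → |·| ≈ 1.4142, ∠ ≈ 45.00°
∠T = (0°) − (45.00°) = -45.00°

-45.0°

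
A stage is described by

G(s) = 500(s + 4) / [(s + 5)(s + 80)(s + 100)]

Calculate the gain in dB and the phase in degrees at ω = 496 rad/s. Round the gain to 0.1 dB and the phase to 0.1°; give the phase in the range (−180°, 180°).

-54.1 dB, -159.3°

At s = jω = j496:
zero (s+4): 4 + j496 → |·| = √(4²+496²) = √246032 ≈ 496.02, ∠ = arctan(496/4) ≈ 89.54°
pole (s+5): 5 + j496 → |·| = √(5²+496²) = √246041 ≈ 496.03, ∠ = arctan(496/5) ≈ 89.42°
pole (s+80): 80 + j496 → |·| = √(80²+496²) = √252416 ≈ 502.41, ∠ = arctan(496/80) ≈ 80.84°
pole (s+100): 100 + j496 → |·| = √(100²+496²) = √256016 ≈ 505.98, ∠ = arctan(496/100) ≈ 78.60°
|G| = 500 · 496.02 / 1.261e+08 ≈ 0.0019668
Gain = 20 log₁₀(0.0019668) ≈ -54.12 dB
∠G = 89.54° − 248.86° = -159.32°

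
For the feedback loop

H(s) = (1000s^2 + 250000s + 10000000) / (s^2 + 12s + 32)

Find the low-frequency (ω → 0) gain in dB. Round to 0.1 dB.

109.9 dB

H(0) = 10000000 / 32 = 3.125e+05
20 log₁₀(3.125e+05) ≈ 109.90 dB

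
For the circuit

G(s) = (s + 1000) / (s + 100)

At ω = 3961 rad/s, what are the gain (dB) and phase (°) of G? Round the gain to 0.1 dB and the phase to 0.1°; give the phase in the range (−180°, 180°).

0.3 dB, -12.7°

Substitute s = j3961:
Numerator: (j3961) + 1000 = 1000 + j3961
Denominator: (j3961) + 100 = 100 + j3961
|N| = √(1000² + 3961²) ≈ 4085.3, ∠N ≈ 75.83°
|D| = √(100² + 3961²) ≈ 3962.3, ∠D ≈ 88.55°
|G| = 4085.3 / 3962.3 ≈ 1.031
Gain = 20 log₁₀(1.031) ≈ 0.27 dB
∠G = 75.83° − 88.55° = -12.72°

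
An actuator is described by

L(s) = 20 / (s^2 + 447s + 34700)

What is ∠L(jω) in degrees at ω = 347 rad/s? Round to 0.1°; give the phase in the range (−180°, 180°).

-118.9°

Substitute s = j347:
Numerator: 20 = 20 + j0
Denominator: (j347)^2 + 447(j347) + 34700 = -85709 + j155109
|N| = √(20² + 0²) ≈ 20, ∠N ≈ 0.00°
|D| = √(85709² + 155109²) ≈ 1.7721e+05, ∠D ≈ 118.92°
∠L = 0.00° − 118.92° = -118.92°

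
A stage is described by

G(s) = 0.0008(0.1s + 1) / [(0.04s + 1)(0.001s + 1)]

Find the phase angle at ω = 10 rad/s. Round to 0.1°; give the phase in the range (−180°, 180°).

22.6°

At ω = 10 rad/s:
zero (1 + j10·0.1) = 1 + j1 → |·| ≈ 1.4142, ∠ ≈ 45.00°
pole (1 + j10·0.04) = 1 + j0.4 → |·| ≈ 1.077, ∠ ≈ 21.80°
pole (1 + j10·0.001) = 1 + j0.01 → |·| ≈ 1, ∠ ≈ 0.57°
∠G = (45.00°) − (21.80° + 0.57°) = 22.63°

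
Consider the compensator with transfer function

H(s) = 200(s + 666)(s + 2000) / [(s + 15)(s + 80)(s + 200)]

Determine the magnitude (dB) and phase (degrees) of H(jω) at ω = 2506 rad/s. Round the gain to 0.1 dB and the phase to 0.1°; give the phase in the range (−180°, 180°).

At s = jω = j2506:
zero (s+666): 666 + j2506 → |·| = √(666²+2506²) = √6723592 ≈ 2593, ∠ = arctan(2506/666) ≈ 75.12°
zero (s+2000): 2000 + j2506 → |·| = √(2000²+2506²) = √10280036 ≈ 3206.2, ∠ = arctan(2506/2000) ≈ 51.41°
pole (s+15): 15 + j2506 → |·| = √(15²+2506²) = √6280261 ≈ 2506, ∠ = arctan(2506/15) ≈ 89.66°
pole (s+80): 80 + j2506 → |·| = √(80²+2506²) = √6286436 ≈ 2507.3, ∠ = arctan(2506/80) ≈ 88.17°
pole (s+200): 200 + j2506 → |·| = √(200²+2506²) = √6320036 ≈ 2514, ∠ = arctan(2506/200) ≈ 85.44°
|H| = 200 · 8.3137e+06 / 1.5796e+10 ≈ 0.10526
Gain = 20 log₁₀(0.10526) ≈ -19.55 dB
∠H = 126.53° − 263.27° = -136.74°

-19.6 dB, -136.7°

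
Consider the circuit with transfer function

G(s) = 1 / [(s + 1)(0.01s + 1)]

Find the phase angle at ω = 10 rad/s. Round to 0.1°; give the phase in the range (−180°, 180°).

-90.0°

At ω = 10 rad/s:
pole (1 + j10·1) = 1 + j10 → |·| ≈ 10.05, ∠ ≈ 84.29°
pole (1 + j10·0.01) = 1 + j0.1 → |·| ≈ 1.005, ∠ ≈ 5.71°
∠G = (0°) − (84.29° + 5.71°) = -90.00°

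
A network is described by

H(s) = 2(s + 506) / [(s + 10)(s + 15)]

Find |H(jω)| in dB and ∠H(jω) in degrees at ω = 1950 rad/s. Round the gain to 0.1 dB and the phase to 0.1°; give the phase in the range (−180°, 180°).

-59.5 dB, -103.8°

At s = jω = j1950:
zero (s+506): 506 + j1950 → |·| = √(506²+1950²) = √4058536 ≈ 2014.6, ∠ = arctan(1950/506) ≈ 75.45°
pole (s+10): 10 + j1950 → |·| = √(10²+1950²) = √3802600 ≈ 1950, ∠ = arctan(1950/10) ≈ 89.71°
pole (s+15): 15 + j1950 → |·| = √(15²+1950²) = √3802725 ≈ 1950.1, ∠ = arctan(1950/15) ≈ 89.56°
|H| = 2 · 2014.6 / 3.8027e+06 ≈ 0.0010596
Gain = 20 log₁₀(0.0010596) ≈ -59.50 dB
∠H = 75.45° − 179.27° = -103.82°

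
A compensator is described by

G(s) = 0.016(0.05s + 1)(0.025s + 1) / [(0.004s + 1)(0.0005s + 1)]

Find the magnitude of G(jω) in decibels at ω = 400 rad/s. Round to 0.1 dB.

At ω = 400 rad/s:
zero (1 + j400·0.05) = 1 + j20 → |·| ≈ 20.025, ∠ ≈ 87.14°
zero (1 + j400·0.025) = 1 + j10 → |·| ≈ 10.05, ∠ ≈ 84.29°
pole (1 + j400·0.004) = 1 + j1.6 → |·| ≈ 1.8868, ∠ ≈ 57.99°
pole (1 + j400·0.0005) = 1 + j0.2 → |·| ≈ 1.0198, ∠ ≈ 11.31°
|G| = 0.016 · 20.025 · 10.05 / (1.8868 · 1.0198) ≈ 1.6735
Gain = 20 log₁₀(1.6735) ≈ 4.47 dB

4.5 dB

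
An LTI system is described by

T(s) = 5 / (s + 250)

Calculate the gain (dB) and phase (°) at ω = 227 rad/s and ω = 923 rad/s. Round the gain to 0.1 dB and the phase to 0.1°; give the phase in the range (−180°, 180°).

ω = 227: -36.6 dB, -42.2°; ω = 923: -45.6 dB, -74.8°

At s = jω = j227:
pole (s+250): 250 + j227 → |·| = √(250²+227²) = √114029 ≈ 337.68, ∠ = arctan(227/250) ≈ 42.24°
|T| = 5 / 337.68 ≈ 0.014807
Gain = 20 log₁₀(0.014807) ≈ -36.59 dB
∠T = 0.00° − 42.24° = -42.24°

At s = jω = j923:
pole (s+250): 250 + j923 → |·| = √(250²+923²) = √914429 ≈ 956.26, ∠ = arctan(923/250) ≈ 74.84°
|T| = 5 / 956.26 ≈ 0.0052287
Gain = 20 log₁₀(0.0052287) ≈ -45.63 dB
∠T = 0.00° − 74.84° = -74.84°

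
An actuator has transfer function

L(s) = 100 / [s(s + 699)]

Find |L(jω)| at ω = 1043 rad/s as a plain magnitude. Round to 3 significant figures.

At s = jω = j1043:
pole (s+699): 699 + j1043 → |·| = √(699²+1043²) = √1576450 ≈ 1255.6, ∠ = arctan(1043/699) ≈ 56.17°
pole at origin: |s| = 1043, ∠ = 90.00° (in denominator)
|L| = 100 / 1.3096e+06 ≈ 7.6359e-05

7.64e-05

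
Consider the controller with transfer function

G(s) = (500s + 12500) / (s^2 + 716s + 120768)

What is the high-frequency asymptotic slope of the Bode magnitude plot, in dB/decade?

Each pole contributes −20 dB/decade at high frequency; each zero contributes +20 dB/decade.
Net: 1 zero(s) − 2 pole(s) → -20 dB/decade.

-20 dB/decade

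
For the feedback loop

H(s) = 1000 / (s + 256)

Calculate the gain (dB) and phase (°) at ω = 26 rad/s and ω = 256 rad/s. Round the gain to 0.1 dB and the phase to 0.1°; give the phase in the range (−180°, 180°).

At s = jω = j26:
pole (s+256): 256 + j26 → |·| = √(256²+26²) = √66212 ≈ 257.32, ∠ = arctan(26/256) ≈ 5.80°
|H| = 1000 / 257.32 ≈ 3.8862
Gain = 20 log₁₀(3.8862) ≈ 11.79 dB
∠H = 0.00° − 5.80° = -5.80°

At s = jω = j256:
pole (s+256): 256 + j256 → |·| = √(256²+256²) = √131072 ≈ 362.04, ∠ = arctan(256/256) ≈ 45.00°
|H| = 1000 / 362.04 ≈ 2.7621
Gain = 20 log₁₀(2.7621) ≈ 8.82 dB
∠H = 0.00° − 45.00° = -45.00°

ω = 26: 11.8 dB, -5.8°; ω = 256: 8.8 dB, -45.0°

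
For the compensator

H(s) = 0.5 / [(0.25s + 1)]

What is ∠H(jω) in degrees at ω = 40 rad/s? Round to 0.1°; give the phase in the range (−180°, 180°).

-84.3°

At ω = 40 rad/s:
pole (1 + j40·0.25) = 1 + j10 → |·| ≈ 10.05, ∠ ≈ 84.29°
∠H = (0°) − (84.29°) = -84.29°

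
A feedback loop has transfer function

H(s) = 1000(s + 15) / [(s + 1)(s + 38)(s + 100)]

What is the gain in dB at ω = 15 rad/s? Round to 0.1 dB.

At s = jω = j15:
zero (s+15): 15 + j15 → |·| = √(15²+15²) = √450 ≈ 21.213, ∠ = arctan(15/15) ≈ 45.00°
pole (s+1): 1 + j15 → |·| = √(1²+15²) = √226 ≈ 15.033, ∠ = arctan(15/1) ≈ 86.19°
pole (s+38): 38 + j15 → |·| = √(38²+15²) = √1669 ≈ 40.853, ∠ = arctan(15/38) ≈ 21.54°
pole (s+100): 100 + j15 → |·| = √(100²+15²) = √10225 ≈ 101.12, ∠ = arctan(15/100) ≈ 8.53°
|H| = 1000 · 21.213 / 62102 ≈ 0.34158
Gain = 20 log₁₀(0.34158) ≈ -9.33 dB

-9.3 dB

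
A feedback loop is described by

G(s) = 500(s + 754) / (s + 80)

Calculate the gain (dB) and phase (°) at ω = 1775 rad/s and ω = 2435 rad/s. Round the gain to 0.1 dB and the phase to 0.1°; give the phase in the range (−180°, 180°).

At s = jω = j1775:
zero (s+754): 754 + j1775 → |·| = √(754²+1775²) = √3719141 ≈ 1928.5, ∠ = arctan(1775/754) ≈ 66.98°
pole (s+80): 80 + j1775 → |·| = √(80²+1775²) = √3157025 ≈ 1776.8, ∠ = arctan(1775/80) ≈ 87.42°
|G| = 500 · 1928.5 / 1776.8 ≈ 542.69
Gain = 20 log₁₀(542.69) ≈ 54.69 dB
∠G = 66.98° − 87.42° = -20.44°

At s = jω = j2435:
zero (s+754): 754 + j2435 → |·| = √(754²+2435²) = √6497741 ≈ 2549.1, ∠ = arctan(2435/754) ≈ 72.79°
pole (s+80): 80 + j2435 → |·| = √(80²+2435²) = √5935625 ≈ 2436.3, ∠ = arctan(2435/80) ≈ 88.12°
|G| = 500 · 2549.1 / 2436.3 ≈ 523.15
Gain = 20 log₁₀(523.15) ≈ 54.37 dB
∠G = 72.79° − 88.12° = -15.33°

ω = 1775: 54.7 dB, -20.4°; ω = 2435: 54.4 dB, -15.3°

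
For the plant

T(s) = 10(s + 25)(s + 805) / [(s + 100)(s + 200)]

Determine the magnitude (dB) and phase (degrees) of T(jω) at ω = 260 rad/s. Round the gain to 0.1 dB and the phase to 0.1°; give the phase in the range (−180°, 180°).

27.7 dB, -19.0°

At s = jω = j260:
zero (s+25): 25 + j260 → |·| = √(25²+260²) = √68225 ≈ 261.2, ∠ = arctan(260/25) ≈ 84.51°
zero (s+805): 805 + j260 → |·| = √(805²+260²) = √715625 ≈ 845.95, ∠ = arctan(260/805) ≈ 17.90°
pole (s+100): 100 + j260 → |·| = √(100²+260²) = √77600 ≈ 278.57, ∠ = arctan(260/100) ≈ 68.96°
pole (s+200): 200 + j260 → |·| = √(200²+260²) = √107600 ≈ 328.02, ∠ = arctan(260/200) ≈ 52.43°
|T| = 10 · 2.2096e+05 / 91377 ≈ 24.181
Gain = 20 log₁₀(24.181) ≈ 27.67 dB
∠T = 102.41° − 121.39° = -18.98°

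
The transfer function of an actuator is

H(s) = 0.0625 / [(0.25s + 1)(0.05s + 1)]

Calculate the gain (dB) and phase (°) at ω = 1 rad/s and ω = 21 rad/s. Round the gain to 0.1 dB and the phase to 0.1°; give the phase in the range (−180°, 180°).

ω = 1: -24.4 dB, -16.9°; ω = 21: -41.9 dB, -125.6°

At ω = 1 rad/s:
pole (1 + j1·0.25) = 1 + j0.25 → |·| ≈ 1.0308, ∠ ≈ 14.04°
pole (1 + j1·0.05) = 1 + j0.05 → |·| ≈ 1.0012, ∠ ≈ 2.86°
|H| = 0.0625 · 1 / (1.0308 · 1.0012) ≈ 0.06056
Gain = 20 log₁₀(0.06056) ≈ -24.36 dB
∠H = (0°) − (14.04° + 2.86°) = -16.90°

At ω = 21 rad/s:
pole (1 + j21·0.25) = 1 + j5.25 → |·| ≈ 5.3444, ∠ ≈ 79.22°
pole (1 + j21·0.05) = 1 + j1.05 → |·| ≈ 1.45, ∠ ≈ 46.40°
|H| = 0.0625 · 1 / (5.3444 · 1.45) ≈ 0.0080652
Gain = 20 log₁₀(0.0080652) ≈ -41.87 dB
∠H = (0°) − (79.22° + 46.40°) = -125.62°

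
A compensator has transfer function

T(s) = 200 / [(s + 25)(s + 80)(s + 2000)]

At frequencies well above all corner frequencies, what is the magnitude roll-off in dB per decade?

-60 dB/decade

Each pole contributes −20 dB/decade at high frequency; each zero contributes +20 dB/decade.
Net: 0 zero(s) − 3 pole(s) → -60 dB/decade.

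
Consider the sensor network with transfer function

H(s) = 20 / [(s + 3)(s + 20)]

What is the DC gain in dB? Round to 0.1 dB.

H(0) = 20 / (3·20) ≈ 0.33333
20 log₁₀(0.33333) ≈ -9.54 dB

-9.5 dB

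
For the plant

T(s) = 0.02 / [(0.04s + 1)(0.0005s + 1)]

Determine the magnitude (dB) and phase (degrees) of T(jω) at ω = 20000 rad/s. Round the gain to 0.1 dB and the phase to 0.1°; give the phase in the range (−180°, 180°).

-112.1 dB, -174.2°

At ω = 20000 rad/s:
pole (1 + j20000·0.04) = 1 + j800 → |·| ≈ 800, ∠ ≈ 89.93°
pole (1 + j20000·0.0005) = 1 + j10 → |·| ≈ 10.05, ∠ ≈ 84.29°
|T| = 0.02 · 1 / (800 · 10.05) ≈ 2.4876e-06
Gain = 20 log₁₀(2.4876e-06) ≈ -112.08 dB
∠T = (0°) − (89.93° + 84.29°) = -174.22°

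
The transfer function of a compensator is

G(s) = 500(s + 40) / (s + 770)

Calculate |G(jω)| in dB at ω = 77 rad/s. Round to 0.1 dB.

At s = jω = j77:
zero (s+40): 40 + j77 → |·| = √(40²+77²) = √7529 ≈ 86.77, ∠ = arctan(77/40) ≈ 62.55°
pole (s+770): 770 + j77 → |·| = √(770²+77²) = √598829 ≈ 773.84, ∠ = arctan(77/770) ≈ 5.71°
|G| = 500 · 86.77 / 773.84 ≈ 56.065
Gain = 20 log₁₀(56.065) ≈ 34.97 dB

35.0 dB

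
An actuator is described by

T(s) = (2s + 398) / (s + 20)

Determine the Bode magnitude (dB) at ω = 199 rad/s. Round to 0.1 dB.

Substitute s = j199:
Numerator: 2(j199) + 398 = 398 + j398
Denominator: (j199) + 20 = 20 + j199
|N| = √(398² + 398²) ≈ 562.86, ∠N ≈ 45.00°
|D| = √(20² + 199²) ≈ 200, ∠D ≈ 84.26°
|T| = 562.86 / 200 ≈ 2.8143
Gain = 20 log₁₀(2.8143) ≈ 8.99 dB

9.0 dB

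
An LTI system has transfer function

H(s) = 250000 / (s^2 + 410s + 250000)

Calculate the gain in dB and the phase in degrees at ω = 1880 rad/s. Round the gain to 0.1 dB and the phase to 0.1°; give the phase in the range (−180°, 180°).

-22.6 dB, -166.8°

At s = jω = j1880:
quadratic: (j1880)² + 410·j1880 + 250000 = -3284400 + j770800 → |·| ≈ 3.3736e+06, ∠ ≈ 166.79°
|H| = 250000 / 3.3736e+06 ≈ 0.074105
Gain = 20 log₁₀(0.074105) ≈ -22.60 dB
∠H = 0.00° − 166.79° = -166.79°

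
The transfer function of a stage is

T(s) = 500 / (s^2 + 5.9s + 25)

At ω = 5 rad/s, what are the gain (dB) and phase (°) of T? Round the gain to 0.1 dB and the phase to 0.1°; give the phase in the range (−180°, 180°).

At s = jω = j5:
quadratic: (j5)² + 5.9·j5 + 25 = 0 + j29.5 → |·| ≈ 29.5, ∠ ≈ 90.00°
|T| = 500 / 29.5 ≈ 16.949
Gain = 20 log₁₀(16.949) ≈ 24.58 dB
∠T = 0.00° − 90.00° = -90.00°

24.6 dB, -90.0°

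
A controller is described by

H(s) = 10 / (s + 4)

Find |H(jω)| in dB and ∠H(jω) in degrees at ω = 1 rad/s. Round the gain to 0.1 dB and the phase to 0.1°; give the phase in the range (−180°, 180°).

7.7 dB, -14.0°

At s = jω = j1:
pole (s+4): 4 + j1 → |·| = √(4²+1²) = √17 ≈ 4.1231, ∠ = arctan(1/4) ≈ 14.04°
|H| = 10 / 4.1231 ≈ 2.4254
Gain = 20 log₁₀(2.4254) ≈ 7.70 dB
∠H = 0.00° − 14.04° = -14.04°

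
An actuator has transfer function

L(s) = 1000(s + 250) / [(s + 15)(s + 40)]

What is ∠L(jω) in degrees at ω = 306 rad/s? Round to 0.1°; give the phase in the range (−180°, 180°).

At s = jω = j306:
zero (s+250): 250 + j306 → |·| = √(250²+306²) = √156136 ≈ 395.14, ∠ = arctan(306/250) ≈ 50.75°
pole (s+15): 15 + j306 → |·| = √(15²+306²) = √93861 ≈ 306.37, ∠ = arctan(306/15) ≈ 87.19°
pole (s+40): 40 + j306 → |·| = √(40²+306²) = √95236 ≈ 308.6, ∠ = arctan(306/40) ≈ 82.55°
∠L = 50.75° − 169.74° = -118.99°

-119.0°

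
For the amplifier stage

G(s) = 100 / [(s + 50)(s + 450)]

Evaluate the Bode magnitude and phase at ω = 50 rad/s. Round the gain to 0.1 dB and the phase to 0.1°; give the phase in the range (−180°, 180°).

At s = jω = j50:
pole (s+50): 50 + j50 → |·| = √(50²+50²) = √5000 ≈ 70.711, ∠ = arctan(50/50) ≈ 45.00°
pole (s+450): 450 + j50 → |·| = √(450²+50²) = √205000 ≈ 452.77, ∠ = arctan(50/450) ≈ 6.34°
|G| = 100 / 32016 ≈ 0.0031234
Gain = 20 log₁₀(0.0031234) ≈ -50.11 dB
∠G = 0.00° − 51.34° = -51.34°

-50.1 dB, -51.3°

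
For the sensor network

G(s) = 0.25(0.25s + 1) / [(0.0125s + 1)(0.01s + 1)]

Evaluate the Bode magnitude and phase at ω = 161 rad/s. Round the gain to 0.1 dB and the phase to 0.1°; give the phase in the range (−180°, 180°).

7.5 dB, -33.2°

At ω = 161 rad/s:
zero (1 + j161·0.25) = 1 + j40.25 → |·| ≈ 40.262, ∠ ≈ 88.58°
pole (1 + j161·0.0125) = 1 + j2.0125 → |·| ≈ 2.2473, ∠ ≈ 63.58°
pole (1 + j161·0.01) = 1 + j1.61 → |·| ≈ 1.8953, ∠ ≈ 58.15°
|G| = 0.25 · 40.262 / (2.2473 · 1.8953) ≈ 2.3632
Gain = 20 log₁₀(2.3632) ≈ 7.47 dB
∠G = (88.58°) − (63.58° + 58.15°) = -33.15°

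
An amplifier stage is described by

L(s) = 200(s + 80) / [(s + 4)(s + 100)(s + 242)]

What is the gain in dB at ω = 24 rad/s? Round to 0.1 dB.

-31.2 dB

At s = jω = j24:
zero (s+80): 80 + j24 → |·| = √(80²+24²) = √6976 ≈ 83.522, ∠ = arctan(24/80) ≈ 16.70°
pole (s+4): 4 + j24 → |·| = √(4²+24²) = √592 ≈ 24.331, ∠ = arctan(24/4) ≈ 80.54°
pole (s+100): 100 + j24 → |·| = √(100²+24²) = √10576 ≈ 102.84, ∠ = arctan(24/100) ≈ 13.50°
pole (s+242): 242 + j24 → |·| = √(242²+24²) = √59140 ≈ 243.19, ∠ = arctan(24/242) ≈ 5.66°
|L| = 200 · 83.522 / 6.0851e+05 ≈ 0.027451
Gain = 20 log₁₀(0.027451) ≈ -31.23 dB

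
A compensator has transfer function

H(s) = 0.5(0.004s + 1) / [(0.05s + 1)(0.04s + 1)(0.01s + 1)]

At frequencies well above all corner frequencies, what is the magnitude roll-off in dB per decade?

-40 dB/decade

Each pole contributes −20 dB/decade at high frequency; each zero contributes +20 dB/decade.
Net: 1 zero(s) − 3 pole(s) → -40 dB/decade.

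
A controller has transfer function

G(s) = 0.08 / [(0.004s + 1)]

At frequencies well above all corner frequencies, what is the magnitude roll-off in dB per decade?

-20 dB/decade

Each pole contributes −20 dB/decade at high frequency; each zero contributes +20 dB/decade.
Net: 0 zero(s) − 1 pole(s) → -20 dB/decade.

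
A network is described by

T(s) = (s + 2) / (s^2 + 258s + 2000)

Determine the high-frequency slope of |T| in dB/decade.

-20 dB/decade

Each pole contributes −20 dB/decade at high frequency; each zero contributes +20 dB/decade.
Net: 1 zero(s) − 2 pole(s) → -20 dB/decade.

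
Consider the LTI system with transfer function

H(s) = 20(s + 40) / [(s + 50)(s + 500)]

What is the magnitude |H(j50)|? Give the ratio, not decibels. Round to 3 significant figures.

At s = jω = j50:
zero (s+40): 40 + j50 → |·| = √(40²+50²) = √4100 ≈ 64.031, ∠ = arctan(50/40) ≈ 51.34°
pole (s+50): 50 + j50 → |·| = √(50²+50²) = √5000 ≈ 70.711, ∠ = arctan(50/50) ≈ 45.00°
pole (s+500): 500 + j50 → |·| = √(500²+50²) = √252500 ≈ 502.49, ∠ = arctan(50/500) ≈ 5.71°
|H| = 20 · 64.031 / 35532 ≈ 0.036041

0.0360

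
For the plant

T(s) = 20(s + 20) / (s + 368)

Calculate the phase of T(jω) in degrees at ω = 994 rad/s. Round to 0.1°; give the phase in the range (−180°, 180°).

At s = jω = j994:
zero (s+20): 20 + j994 → |·| = √(20²+994²) = √988436 ≈ 994.2, ∠ = arctan(994/20) ≈ 88.85°
pole (s+368): 368 + j994 → |·| = √(368²+994²) = √1123460 ≈ 1059.9, ∠ = arctan(994/368) ≈ 69.68°
∠T = 88.85° − 69.68° = 19.17°

19.2°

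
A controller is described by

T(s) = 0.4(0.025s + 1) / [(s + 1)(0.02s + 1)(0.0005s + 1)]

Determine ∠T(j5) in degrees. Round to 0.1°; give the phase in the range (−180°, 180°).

At ω = 5 rad/s:
zero (1 + j5·0.025) = 1 + j0.125 → |·| ≈ 1.0078, ∠ ≈ 7.13°
pole (1 + j5·1) = 1 + j5 → |·| ≈ 5.099, ∠ ≈ 78.69°
pole (1 + j5·0.02) = 1 + j0.1 → |·| ≈ 1.005, ∠ ≈ 5.71°
pole (1 + j5·0.0005) = 1 + j0.0025 → |·| ≈ 1, ∠ ≈ 0.14°
∠T = (7.13°) − (78.69° + 5.71° + 0.14°) = -77.41°

-77.4°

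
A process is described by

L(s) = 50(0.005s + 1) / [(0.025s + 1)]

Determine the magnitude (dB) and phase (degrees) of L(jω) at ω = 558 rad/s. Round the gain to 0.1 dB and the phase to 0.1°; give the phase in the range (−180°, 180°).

At ω = 558 rad/s:
zero (1 + j558·0.005) = 1 + j2.79 → |·| ≈ 2.9638, ∠ ≈ 70.28°
pole (1 + j558·0.025) = 1 + j13.95 → |·| ≈ 13.986, ∠ ≈ 85.90°
|L| = 50 · 2.9638 / (13.986) ≈ 10.596
Gain = 20 log₁₀(10.596) ≈ 20.50 dB
∠L = (70.28°) − (85.90°) = -15.62°

20.5 dB, -15.6°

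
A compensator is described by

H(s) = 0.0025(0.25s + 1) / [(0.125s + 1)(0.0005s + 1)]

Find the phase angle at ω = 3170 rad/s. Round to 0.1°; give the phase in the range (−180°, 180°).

At ω = 3170 rad/s:
zero (1 + j3170·0.25) = 1 + j792.5 → |·| ≈ 792.5, ∠ ≈ 89.93°
pole (1 + j3170·0.125) = 1 + j396.25 → |·| ≈ 396.25, ∠ ≈ 89.86°
pole (1 + j3170·0.0005) = 1 + j1.585 → |·| ≈ 1.8741, ∠ ≈ 57.75°
∠H = (89.93°) − (89.86° + 57.75°) = -57.68°

-57.7°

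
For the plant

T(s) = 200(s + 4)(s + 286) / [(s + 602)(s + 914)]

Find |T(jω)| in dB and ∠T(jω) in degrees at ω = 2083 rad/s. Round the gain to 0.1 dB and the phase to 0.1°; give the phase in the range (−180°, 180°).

45.0 dB, 31.9°

At s = jω = j2083:
zero (s+4): 4 + j2083 → |·| = √(4²+2083²) = √4338905 ≈ 2083, ∠ = arctan(2083/4) ≈ 89.89°
zero (s+286): 286 + j2083 → |·| = √(286²+2083²) = √4420685 ≈ 2102.5, ∠ = arctan(2083/286) ≈ 82.18°
pole (s+602): 602 + j2083 → |·| = √(602²+2083²) = √4701293 ≈ 2168.2, ∠ = arctan(2083/602) ≈ 73.88°
pole (s+914): 914 + j2083 → |·| = √(914²+2083²) = √5174285 ≈ 2274.7, ∠ = arctan(2083/914) ≈ 66.31°
|T| = 200 · 4.3795e+06 / 4.932e+06 ≈ 177.6
Gain = 20 log₁₀(177.6) ≈ 44.99 dB
∠T = 172.07° − 140.19° = 31.88°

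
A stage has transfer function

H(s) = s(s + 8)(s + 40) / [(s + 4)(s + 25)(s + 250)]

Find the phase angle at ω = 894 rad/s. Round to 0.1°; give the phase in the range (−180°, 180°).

At s = jω = j894:
zero (s+8): 8 + j894 → |·| = √(8²+894²) = √799300 ≈ 894.04, ∠ = arctan(894/8) ≈ 89.49°
zero (s+40): 40 + j894 → |·| = √(40²+894²) = √800836 ≈ 894.89, ∠ = arctan(894/40) ≈ 87.44°
zero at origin: s = j894 → |·| = 894, ∠ = 90.00°
pole (s+4): 4 + j894 → |·| = √(4²+894²) = √799252 ≈ 894.01, ∠ = arctan(894/4) ≈ 89.74°
pole (s+25): 25 + j894 → |·| = √(25²+894²) = √799861 ≈ 894.35, ∠ = arctan(894/25) ≈ 88.40°
pole (s+250): 250 + j894 → |·| = √(250²+894²) = √861736 ≈ 928.3, ∠ = arctan(894/250) ≈ 74.38°
∠H = 266.93° − 252.52° = 14.41°

14.4°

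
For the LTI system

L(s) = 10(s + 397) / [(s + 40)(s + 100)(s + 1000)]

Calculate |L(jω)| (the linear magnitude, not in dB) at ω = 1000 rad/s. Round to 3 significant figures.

7.56e-06

At s = jω = j1000:
zero (s+397): 397 + j1000 → |·| = √(397²+1000²) = √1157609 ≈ 1075.9, ∠ = arctan(1000/397) ≈ 68.35°
pole (s+40): 40 + j1000 → |·| = √(40²+1000²) = √1001600 ≈ 1000.8, ∠ = arctan(1000/40) ≈ 87.71°
pole (s+100): 100 + j1000 → |·| = √(100²+1000²) = √1010000 ≈ 1005, ∠ = arctan(1000/100) ≈ 84.29°
pole (s+1000): 1000 + j1000 → |·| = √(1000²+1000²) = √2000000 ≈ 1414.2, ∠ = arctan(1000/1000) ≈ 45.00°
|L| = 10 · 1075.9 / 1.4224e+09 ≈ 7.564e-06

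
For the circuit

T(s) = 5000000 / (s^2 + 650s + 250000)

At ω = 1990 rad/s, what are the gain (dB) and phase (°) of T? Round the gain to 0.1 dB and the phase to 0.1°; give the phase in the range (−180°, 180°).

At s = jω = j1990:
quadratic: (j1990)² + 650·j1990 + 250000 = -3710100 + j1293500 → |·| ≈ 3.9291e+06, ∠ ≈ 160.78°
|T| = 5000000 / 3.9291e+06 ≈ 1.2726
Gain = 20 log₁₀(1.2726) ≈ 2.09 dB
∠T = 0.00° − 160.78° = -160.78°

2.1 dB, -160.8°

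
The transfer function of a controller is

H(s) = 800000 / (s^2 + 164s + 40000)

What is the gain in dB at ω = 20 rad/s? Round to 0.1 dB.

26.1 dB

At s = jω = j20:
quadratic: (j20)² + 164·j20 + 40000 = 39600 + j3280 → |·| ≈ 39736, ∠ ≈ 4.73°
|H| = 800000 / 39736 ≈ 20.133
Gain = 20 log₁₀(20.133) ≈ 26.08 dB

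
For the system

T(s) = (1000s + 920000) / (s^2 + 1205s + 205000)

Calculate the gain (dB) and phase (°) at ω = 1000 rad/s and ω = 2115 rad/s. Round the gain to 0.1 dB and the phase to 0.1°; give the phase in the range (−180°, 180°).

ω = 1000: -0.5 dB, -76.0°; ω = 2115: -6.7 dB, -82.7°

Substitute s = j1000:
Numerator: 1000(j1000) + 920000 = 920000 + j1000000
Denominator: (j1000)^2 + 1205(j1000) + 205000 = -795000 + j1205000
|N| = √(920000² + 1000000²) ≈ 1.3588e+06, ∠N ≈ 47.39°
|D| = √(795000² + 1205000²) ≈ 1.4436e+06, ∠D ≈ 123.41°
|T| = 1.3588e+06 / 1.4436e+06 ≈ 0.94126
Gain = 20 log₁₀(0.94126) ≈ -0.53 dB
∠T = 47.39° − 123.41° = -76.02°

Substitute s = j2115:
Numerator: 1000(j2115) + 920000 = 920000 + j2115000
Denominator: (j2115)^2 + 1205(j2115) + 205000 = -4268225 + j2548575
|N| = √(920000² + 2115000²) ≈ 2.3064e+06, ∠N ≈ 66.49°
|D| = √(4268225² + 2548575²) ≈ 4.9712e+06, ∠D ≈ 149.16°
|T| = 2.3064e+06 / 4.9712e+06 ≈ 0.46395
Gain = 20 log₁₀(0.46395) ≈ -6.67 dB
∠T = 66.49° − 149.16° = -82.67°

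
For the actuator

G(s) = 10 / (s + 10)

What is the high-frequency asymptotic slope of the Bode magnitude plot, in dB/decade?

-20 dB/decade

Each pole contributes −20 dB/decade at high frequency; each zero contributes +20 dB/decade.
Net: 0 zero(s) − 1 pole(s) → -20 dB/decade.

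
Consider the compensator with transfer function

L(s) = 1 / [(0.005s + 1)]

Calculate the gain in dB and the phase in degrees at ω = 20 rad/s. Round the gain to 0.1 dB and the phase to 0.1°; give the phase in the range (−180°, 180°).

-0.0 dB, -5.7°

At ω = 20 rad/s:
pole (1 + j20·0.005) = 1 + j0.1 → |·| ≈ 1.005, ∠ ≈ 5.71°
|L| = 1 · 1 / (1.005) ≈ 0.99502
Gain = 20 log₁₀(0.99502) ≈ -0.04 dB
∠L = (0°) − (5.71°) = -5.71°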